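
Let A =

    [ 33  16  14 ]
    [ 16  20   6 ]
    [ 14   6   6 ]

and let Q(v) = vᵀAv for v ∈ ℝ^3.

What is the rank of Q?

3

Row-reducing A symmetrically gives the diagonal entries 33, 404/33, 1/101.
That gives 3 positive pivots.
The rank is the number of nonzero pivots: 3.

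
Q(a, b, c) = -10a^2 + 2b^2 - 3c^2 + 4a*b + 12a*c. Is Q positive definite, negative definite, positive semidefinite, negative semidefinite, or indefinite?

Write A = [[-10, 2, 6], [2, 2, 0], [6, 0, -3]].
Row-reducing A symmetrically gives the diagonal entries -10, 12/5, 0.
Counting signs: 1 positive, 1 negative, 1 zero.
Hence Q is indefinite.

indefinite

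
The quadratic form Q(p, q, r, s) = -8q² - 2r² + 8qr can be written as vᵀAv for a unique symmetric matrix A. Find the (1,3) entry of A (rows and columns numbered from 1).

The coefficient of p·r in Q is 0. For a symmetric A this equals A[1,3] + A[3,1] = 2·A[1,3].
So A[1,3] = 0/2 = 0.

0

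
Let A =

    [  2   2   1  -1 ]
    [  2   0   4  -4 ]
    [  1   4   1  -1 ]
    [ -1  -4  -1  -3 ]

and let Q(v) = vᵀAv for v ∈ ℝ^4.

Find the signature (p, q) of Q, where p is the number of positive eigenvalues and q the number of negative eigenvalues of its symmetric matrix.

(2, 2)

Symmetric row and column elimination reduces A to a congruent diagonal form with pivots 2, -2, 5, -4.
Counting signs: 2 positive, 2 negative.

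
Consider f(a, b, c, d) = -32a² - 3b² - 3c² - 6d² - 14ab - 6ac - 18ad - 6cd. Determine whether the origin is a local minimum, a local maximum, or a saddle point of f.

The Hessian at the origin is H = [[-64, -14, -6, -18], [-14, -6, 0, 0], [-6, 0, -6, -6], [-18, 0, -6, -12]].
Row-reducing H symmetrically gives the diagonal entries -64, -47/16, -228/47, -6/19.
That gives 4 negative pivots.
H is negative definite, so the origin is a strict local maximum.

local maximum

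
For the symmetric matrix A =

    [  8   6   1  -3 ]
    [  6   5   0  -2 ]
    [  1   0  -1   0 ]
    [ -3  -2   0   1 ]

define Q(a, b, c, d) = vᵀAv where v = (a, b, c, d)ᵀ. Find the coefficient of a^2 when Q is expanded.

The coefficient of a^2 is the diagonal entry A[1,1] = 8.

8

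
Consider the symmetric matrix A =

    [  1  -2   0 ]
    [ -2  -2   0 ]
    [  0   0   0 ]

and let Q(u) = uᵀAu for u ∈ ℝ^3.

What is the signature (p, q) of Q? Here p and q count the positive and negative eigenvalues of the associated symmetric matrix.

Row-reducing A symmetrically gives the diagonal entries 1, -6, 0.
That gives 1 positive, 1 negative, 1 zero pivots.

(1, 1)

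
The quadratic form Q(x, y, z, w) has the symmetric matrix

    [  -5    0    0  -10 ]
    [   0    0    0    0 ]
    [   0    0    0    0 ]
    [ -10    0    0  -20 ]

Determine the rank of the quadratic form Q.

1

Row-reducing A symmetrically gives the diagonal entries -5, 0, 0, 0.
Counting signs: 1 negative, 3 zero.
The rank is the number of nonzero pivots: 1.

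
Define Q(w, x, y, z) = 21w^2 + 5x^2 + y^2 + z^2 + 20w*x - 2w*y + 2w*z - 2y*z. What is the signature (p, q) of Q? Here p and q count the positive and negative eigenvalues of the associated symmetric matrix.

Write A = [[21, 10, -1, 1], [10, 5, 0, 0], [-1, 0, 1, -1], [1, 0, -1, 1]].
Symmetric row and column elimination reduces A to a congruent diagonal form with pivots 21, 5/21, 0, 0.
That gives 2 positive, 2 zero pivots.

(2, 0)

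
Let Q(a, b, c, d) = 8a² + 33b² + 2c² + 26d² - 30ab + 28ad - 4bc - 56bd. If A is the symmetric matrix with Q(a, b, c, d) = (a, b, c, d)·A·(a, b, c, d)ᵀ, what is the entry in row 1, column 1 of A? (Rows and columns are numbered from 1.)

8

The coefficient of a² in Q is 8, and that is exactly A[1,1].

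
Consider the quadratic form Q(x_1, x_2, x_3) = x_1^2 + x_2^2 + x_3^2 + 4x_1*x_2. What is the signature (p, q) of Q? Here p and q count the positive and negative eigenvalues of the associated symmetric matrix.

(2, 1)

The symmetric matrix is A = [[1, 2, 0], [2, 1, 0], [0, 0, 1]].
Row-reducing A symmetrically gives the diagonal entries 1, -3, 1.
That gives 2 positive, 1 negative pivots.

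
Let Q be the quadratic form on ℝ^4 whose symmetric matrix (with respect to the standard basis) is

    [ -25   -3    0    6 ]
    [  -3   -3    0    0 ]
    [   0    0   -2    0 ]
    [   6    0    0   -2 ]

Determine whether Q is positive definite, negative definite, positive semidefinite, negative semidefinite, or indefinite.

negative definite

Leading principal minors: Δ_1 = -25, Δ_2 = 66, Δ_3 = -132, Δ_4 = 48.
The signs alternate starting with Δ_1 < 0, so by Sylvester's criterion Q is negative definite.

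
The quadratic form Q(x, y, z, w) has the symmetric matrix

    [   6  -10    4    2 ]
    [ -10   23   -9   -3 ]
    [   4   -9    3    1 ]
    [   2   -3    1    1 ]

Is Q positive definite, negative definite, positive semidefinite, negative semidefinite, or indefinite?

An LDLᵀ factorisation of A has diagonal entries 6, 19/3, -10/19, 2/5.
That gives 3 positive, 1 negative pivots.
Hence Q is indefinite.

indefinite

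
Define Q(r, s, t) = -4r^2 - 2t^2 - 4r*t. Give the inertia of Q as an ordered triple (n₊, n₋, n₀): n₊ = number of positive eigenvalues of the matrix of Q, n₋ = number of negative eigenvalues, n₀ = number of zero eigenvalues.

(0, 2, 1)

The symmetric matrix is A = [[-4, 0, -2], [0, 0, 0], [-2, 0, -2]].
Row-reducing A symmetrically gives the diagonal entries -4, 0, -1.
That gives 2 negative, 1 zero pivots.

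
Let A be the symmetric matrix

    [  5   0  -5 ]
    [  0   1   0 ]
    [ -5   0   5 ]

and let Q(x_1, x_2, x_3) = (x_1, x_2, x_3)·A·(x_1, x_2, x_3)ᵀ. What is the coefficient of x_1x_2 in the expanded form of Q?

The coefficient of x_1x_2 is A[1,2] + A[2,1] = 2·0 = 0.

0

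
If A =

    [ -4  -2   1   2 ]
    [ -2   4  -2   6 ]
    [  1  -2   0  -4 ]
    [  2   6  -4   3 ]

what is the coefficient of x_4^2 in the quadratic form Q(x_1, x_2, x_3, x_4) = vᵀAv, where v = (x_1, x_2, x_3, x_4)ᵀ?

The coefficient of x_4^2 is the diagonal entry A[4,4] = 3.

3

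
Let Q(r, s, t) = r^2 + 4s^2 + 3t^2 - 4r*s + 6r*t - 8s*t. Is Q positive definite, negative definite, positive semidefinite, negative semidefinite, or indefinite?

The symmetric matrix is A = [[1, -2, 3], [-2, 4, -4], [3, -4, 3]].
A is congruent to a diagonal matrix with 2 positive, 1 negative and 0 zero entries, so Q is indefinite.

indefinite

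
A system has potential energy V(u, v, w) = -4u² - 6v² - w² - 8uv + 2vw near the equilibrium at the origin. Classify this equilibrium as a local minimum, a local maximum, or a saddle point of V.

The Hessian at the origin is H = [[-8, -8, 0], [-8, -12, 2], [0, 2, -2]].
Congruent diagonalization of H (simultaneous row and column reduction) yields pivots -8, -4, -1.
So there are 3 negative pivots.
H is negative definite, so the origin is a strict local maximum.

local maximum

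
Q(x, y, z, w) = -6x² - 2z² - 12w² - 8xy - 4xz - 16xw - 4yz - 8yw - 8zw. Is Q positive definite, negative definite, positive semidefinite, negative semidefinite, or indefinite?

Write A = [[-6, -4, -2, -8], [-4, 0, -2, -4], [-2, -2, -2, -4], [-8, -4, -4, -12]].
Congruent diagonalization of A (simultaneous row and column reduction) yields pivots -6, 8/3, -3/2, -4/3.
That gives 1 positive, 3 negative pivots.
Hence Q is indefinite.

indefinite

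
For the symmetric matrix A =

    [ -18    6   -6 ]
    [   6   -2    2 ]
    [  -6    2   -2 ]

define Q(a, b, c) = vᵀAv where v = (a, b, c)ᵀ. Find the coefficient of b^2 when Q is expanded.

-2

The coefficient of b^2 is the diagonal entry A[2,2] = -2.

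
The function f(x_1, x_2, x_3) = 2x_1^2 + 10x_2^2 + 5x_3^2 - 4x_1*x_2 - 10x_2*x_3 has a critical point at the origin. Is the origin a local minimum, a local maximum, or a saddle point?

The Hessian at the origin is H = [[4, -4, 0], [-4, 20, -10], [0, -10, 10]].
Row-reducing H symmetrically gives the diagonal entries 4, 16, 15/4.
So there are 3 positive pivots.
H is positive definite, so the origin is a strict local minimum.

local minimum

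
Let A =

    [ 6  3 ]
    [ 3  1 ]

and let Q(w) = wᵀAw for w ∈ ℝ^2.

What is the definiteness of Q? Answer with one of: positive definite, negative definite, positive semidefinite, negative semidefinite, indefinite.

indefinite

For the 2×2 matrix [[6, 3], [3, 1]]: det = 6·1 − (3)² = -3, trace = 7.
det < 0 so the eigenvalues have opposite signs; the form is indefinite.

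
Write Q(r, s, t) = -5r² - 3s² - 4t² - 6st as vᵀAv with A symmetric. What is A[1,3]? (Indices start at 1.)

0

The coefficient of r·t in Q is 0. For a symmetric A this equals A[1,3] + A[3,1] = 2·A[1,3].
So A[1,3] = 0/2 = 0.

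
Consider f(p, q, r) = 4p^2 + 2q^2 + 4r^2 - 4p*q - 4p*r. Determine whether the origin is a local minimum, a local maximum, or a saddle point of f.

local minimum

The Hessian at the origin is H = [[8, -4, -4], [-4, 4, 0], [-4, 0, 8]].
An LDLᵀ factorisation of H has diagonal entries 8, 2, 4.
So there are 3 positive pivots.
H is positive definite, so the origin is a strict local minimum.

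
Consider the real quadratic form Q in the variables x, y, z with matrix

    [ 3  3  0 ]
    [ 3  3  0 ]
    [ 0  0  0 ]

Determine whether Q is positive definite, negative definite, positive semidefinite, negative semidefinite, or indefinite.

positive semidefinite

Congruent diagonalization of A (simultaneous row and column reduction) yields pivots 3, 0, 0.
That gives 1 positive, 2 zero pivots.
Hence Q is positive semidefinite.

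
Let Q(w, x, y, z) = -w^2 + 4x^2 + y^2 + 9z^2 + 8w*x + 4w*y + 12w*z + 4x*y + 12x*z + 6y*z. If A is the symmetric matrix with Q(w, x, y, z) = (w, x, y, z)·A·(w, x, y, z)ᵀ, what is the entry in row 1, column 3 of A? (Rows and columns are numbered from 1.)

2

The coefficient of w·y in Q is 4. For a symmetric A this equals A[1,3] + A[3,1] = 2·A[1,3].
So A[1,3] = 4/2 = 2.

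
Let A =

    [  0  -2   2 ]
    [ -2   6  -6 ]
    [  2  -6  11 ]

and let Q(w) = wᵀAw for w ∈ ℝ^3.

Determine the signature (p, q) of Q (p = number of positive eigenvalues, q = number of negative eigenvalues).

By Sylvester's law of inertia any congruent diagonalization of A has 2 positive, 1 negative and 0 zero entries.

(2, 1)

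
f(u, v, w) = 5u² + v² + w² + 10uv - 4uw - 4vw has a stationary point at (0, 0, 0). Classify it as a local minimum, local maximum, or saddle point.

saddle point

The Hessian at the origin is H = [[10, 10, -4], [10, 2, -4], [-4, -4, 2]].
Applying the same elementary operations to the rows and columns of H produces a congruent diagonal matrix with entries 10, -8, 2/5.
Counting signs: 2 positive, 1 negative.
H is indefinite, so the origin is a saddle point.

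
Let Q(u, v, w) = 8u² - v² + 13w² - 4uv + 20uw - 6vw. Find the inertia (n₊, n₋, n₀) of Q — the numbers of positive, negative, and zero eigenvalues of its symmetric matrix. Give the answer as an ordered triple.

(2, 1, 0)

Write A = [[8, -2, 10], [-2, -1, -3], [10, -3, 13]].
Congruent diagonalization of A (simultaneous row and column reduction) yields pivots 8, -3/2, 2/3.
Counting signs: 2 positive, 1 negative.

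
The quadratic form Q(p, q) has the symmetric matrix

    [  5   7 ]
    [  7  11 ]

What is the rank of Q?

2

An LDLᵀ factorisation of A has diagonal entries 5, 6/5.
Counting signs: 2 positive.
The rank is the number of nonzero pivots: 2.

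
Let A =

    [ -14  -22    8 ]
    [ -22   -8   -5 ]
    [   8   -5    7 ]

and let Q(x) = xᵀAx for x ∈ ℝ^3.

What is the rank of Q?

An LDLᵀ factorisation of A has diagonal entries -14, 186/7, -3/62.
Counting signs: 1 positive, 2 negative.
The rank is the number of nonzero pivots: 3.

3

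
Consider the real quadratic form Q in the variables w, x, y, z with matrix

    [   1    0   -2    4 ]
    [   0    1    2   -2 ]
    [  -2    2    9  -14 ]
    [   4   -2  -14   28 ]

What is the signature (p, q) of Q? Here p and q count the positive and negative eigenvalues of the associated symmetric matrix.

(4, 0)

Row-reducing A symmetrically gives the diagonal entries 1, 1, 1, 4.
That gives 4 positive pivots.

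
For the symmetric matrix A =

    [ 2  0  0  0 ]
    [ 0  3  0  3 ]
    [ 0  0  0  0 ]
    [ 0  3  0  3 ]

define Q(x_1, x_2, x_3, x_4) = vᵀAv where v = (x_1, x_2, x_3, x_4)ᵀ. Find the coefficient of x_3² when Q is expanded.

The coefficient of x_3² is the diagonal entry A[3,3] = 0.

0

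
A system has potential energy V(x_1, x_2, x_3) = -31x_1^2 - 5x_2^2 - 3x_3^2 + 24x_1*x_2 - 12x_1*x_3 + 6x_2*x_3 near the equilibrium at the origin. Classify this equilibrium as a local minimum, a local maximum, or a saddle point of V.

The Hessian at the origin is H = [[-62, 24, -12], [24, -10, 6], [-12, 6, -6]].
Applying the same elementary operations to the rows and columns of H produces a congruent diagonal matrix with entries -62, -22/31, -12/11.
So there are 3 negative pivots.
H is negative definite, so the origin is a strict local maximum.

local maximum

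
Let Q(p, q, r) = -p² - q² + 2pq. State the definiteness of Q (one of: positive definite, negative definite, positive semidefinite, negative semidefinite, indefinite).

negative semidefinite

The associated matrix is A = [[-1, 1, 0], [1, -1, 0], [0, 0, 0]].
Symmetric row and column elimination reduces A to a congruent diagonal form with pivots -1, 0, 0.
That gives 1 negative, 2 zero pivots.
Hence Q is negative semidefinite.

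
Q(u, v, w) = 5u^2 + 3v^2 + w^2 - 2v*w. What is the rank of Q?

3

The associated matrix is A = [[5, 0, 0], [0, 3, -1], [0, -1, 1]].
Row-reducing A symmetrically gives the diagonal entries 5, 3, 2/3.
So there are 3 positive pivots.
The rank is the number of nonzero pivots: 3.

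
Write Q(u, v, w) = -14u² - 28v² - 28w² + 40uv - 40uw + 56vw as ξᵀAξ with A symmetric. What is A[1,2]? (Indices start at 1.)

20

The coefficient of u·v in Q is 40. For a symmetric A this equals A[1,2] + A[2,1] = 2·A[1,2].
So A[1,2] = 40/2 = 20.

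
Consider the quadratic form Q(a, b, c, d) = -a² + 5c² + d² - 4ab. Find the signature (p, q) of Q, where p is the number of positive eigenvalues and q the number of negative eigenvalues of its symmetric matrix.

The symmetric matrix is A = [[-1, -2, 0, 0], [-2, 0, 0, 0], [0, 0, 5, 0], [0, 0, 0, 1]].
Congruent diagonalization of A (simultaneous row and column reduction) yields pivots -1, 4, 5, 1.
That gives 3 positive, 1 negative pivots.

(3, 1)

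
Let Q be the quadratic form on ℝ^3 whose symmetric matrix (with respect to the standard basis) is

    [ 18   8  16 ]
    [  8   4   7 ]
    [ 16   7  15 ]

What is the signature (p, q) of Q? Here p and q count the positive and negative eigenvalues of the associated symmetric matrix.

(3, 0)

Row-reducing A symmetrically gives the diagonal entries 18, 4/9, 3/4.
That gives 3 positive pivots.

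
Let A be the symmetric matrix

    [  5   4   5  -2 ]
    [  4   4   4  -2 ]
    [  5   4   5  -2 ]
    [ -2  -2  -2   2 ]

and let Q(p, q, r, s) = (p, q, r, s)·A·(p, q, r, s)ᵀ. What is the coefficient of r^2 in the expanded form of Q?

The coefficient of r^2 is the diagonal entry A[3,3] = 5.

5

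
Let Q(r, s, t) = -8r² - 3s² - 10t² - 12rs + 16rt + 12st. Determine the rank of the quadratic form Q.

Write A = [[-8, -6, 8], [-6, -3, 6], [8, 6, -10]].
An LDLᵀ factorisation of A has diagonal entries -8, 3/2, -2.
That gives 1 positive, 2 negative pivots.
The rank is the number of nonzero pivots: 3.

3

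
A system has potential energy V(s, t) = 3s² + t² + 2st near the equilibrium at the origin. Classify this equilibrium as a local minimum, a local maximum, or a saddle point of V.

The Hessian at the origin is H = [[6, 2], [2, 2]].
det H = 6·2 − (2)² = 8 > 0 and H[1,1] = 6 > 0, so H is positive definite.
Therefore the origin is a local minimum.

local minimum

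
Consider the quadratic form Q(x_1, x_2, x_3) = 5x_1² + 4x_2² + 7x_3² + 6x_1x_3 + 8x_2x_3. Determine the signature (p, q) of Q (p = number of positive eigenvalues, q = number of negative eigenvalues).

(3, 0)

The associated matrix is A = [[5, 0, 3], [0, 4, 4], [3, 4, 7]].
Symmetric row and column elimination reduces A to a congruent diagonal form with pivots 5, 4, 6/5.
That gives 3 positive pivots.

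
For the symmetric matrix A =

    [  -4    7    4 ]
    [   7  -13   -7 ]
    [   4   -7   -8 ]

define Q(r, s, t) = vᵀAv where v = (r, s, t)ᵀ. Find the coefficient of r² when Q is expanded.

The coefficient of r² is the diagonal entry A[1,1] = -4.

-4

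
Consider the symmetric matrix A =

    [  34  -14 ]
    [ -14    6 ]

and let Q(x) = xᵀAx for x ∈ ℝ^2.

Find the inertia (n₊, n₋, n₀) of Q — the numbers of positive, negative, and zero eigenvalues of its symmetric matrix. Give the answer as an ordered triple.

Symmetric row and column elimination reduces A to a congruent diagonal form with pivots 34, 4/17.
So there are 2 positive pivots.

(2, 0, 0)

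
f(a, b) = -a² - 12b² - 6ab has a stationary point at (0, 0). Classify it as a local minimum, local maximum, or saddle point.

local maximum

The Hessian at the origin is H = [[-2, -6], [-6, -24]].
det H = -2·-24 − (-6)² = 12 > 0 and H[1,1] = -2 < 0, so H is negative definite.
Therefore the origin is a local maximum.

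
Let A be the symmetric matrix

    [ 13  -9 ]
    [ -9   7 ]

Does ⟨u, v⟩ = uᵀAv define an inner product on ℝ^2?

For the 2×2 matrix [[13, -9], [-9, 7]]: det = 13·7 − (-9)² = 10, trace = 20.
det > 0 so both eigenvalues share the sign of the trace; trace = 20 > 0 ⇒ both positive.
⟨·,·⟩ is an inner product exactly when A is positive definite.

yes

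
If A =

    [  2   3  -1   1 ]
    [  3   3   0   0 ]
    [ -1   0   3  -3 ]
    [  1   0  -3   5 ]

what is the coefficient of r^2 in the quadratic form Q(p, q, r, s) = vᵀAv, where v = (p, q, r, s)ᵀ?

The coefficient of r^2 is the diagonal entry A[3,3] = 3.

3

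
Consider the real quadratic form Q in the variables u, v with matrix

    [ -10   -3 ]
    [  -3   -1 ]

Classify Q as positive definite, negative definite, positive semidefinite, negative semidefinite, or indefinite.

Leading principal minors: Δ_1 = -10, Δ_2 = 1.
The signs alternate starting with Δ_1 < 0, so by Sylvester's criterion Q is negative definite.

negative definite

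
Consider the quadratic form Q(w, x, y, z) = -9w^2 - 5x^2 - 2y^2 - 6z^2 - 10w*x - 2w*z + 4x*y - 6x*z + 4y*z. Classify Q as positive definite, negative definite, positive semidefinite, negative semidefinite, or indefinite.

The associated matrix is A = [[-9, -5, 0, -1], [-5, -5, 2, -3], [0, 2, -2, 2], [-1, -3, 2, -6]].
Row-reducing A symmetrically gives the diagonal entries -9, -20/9, -1/5, -3.
Counting signs: 4 negative.
Hence Q is negative definite.

negative definite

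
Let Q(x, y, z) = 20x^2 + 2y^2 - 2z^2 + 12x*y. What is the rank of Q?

The symmetric matrix is A = [[20, 6, 0], [6, 2, 0], [0, 0, -2]].
Applying the same elementary operations to the rows and columns of A produces a congruent diagonal matrix with entries 20, 1/5, -2.
So there are 2 positive, 1 negative pivots.
The rank is the number of nonzero pivots: 3.

3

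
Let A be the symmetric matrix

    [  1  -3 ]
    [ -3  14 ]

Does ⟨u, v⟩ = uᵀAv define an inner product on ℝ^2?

yes

Leading principal minors: Δ_1 = 1, Δ_2 = 5.
All leading principal minors are positive, so by Sylvester's criterion Q is positive definite.
⟨·,·⟩ is an inner product exactly when A is positive definite.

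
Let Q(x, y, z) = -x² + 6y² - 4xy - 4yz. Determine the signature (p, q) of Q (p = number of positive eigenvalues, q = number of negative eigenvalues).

The symmetric matrix is A = [[-1, -2, 0], [-2, 6, -2], [0, -2, 0]].
Applying the same elementary operations to the rows and columns of A produces a congruent diagonal matrix with entries -1, 10, -2/5.
So there are 1 positive, 2 negative pivots.

(1, 2)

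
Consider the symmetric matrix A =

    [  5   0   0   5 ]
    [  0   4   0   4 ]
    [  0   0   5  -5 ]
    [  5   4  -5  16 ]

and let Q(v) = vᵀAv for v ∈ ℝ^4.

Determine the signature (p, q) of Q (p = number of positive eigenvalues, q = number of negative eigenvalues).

(4, 0)

Applying the same elementary operations to the rows and columns of A produces a congruent diagonal matrix with entries 5, 4, 5, 2.
That gives 4 positive pivots.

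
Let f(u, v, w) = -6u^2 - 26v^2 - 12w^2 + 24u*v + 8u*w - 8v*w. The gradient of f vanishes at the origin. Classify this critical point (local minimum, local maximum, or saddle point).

local maximum

The Hessian at the origin is H = [[-12, 24, 8], [24, -52, -8], [8, -8, -24]].
Congruent diagonalization of H (simultaneous row and column reduction) yields pivots -12, -4, -8/3.
So there are 3 negative pivots.
H is negative definite, so the origin is a strict local maximum.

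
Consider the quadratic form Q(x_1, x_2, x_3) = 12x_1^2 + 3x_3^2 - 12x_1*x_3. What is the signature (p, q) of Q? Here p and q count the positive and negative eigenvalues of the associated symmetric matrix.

Write A = [[12, 0, -6], [0, 0, 0], [-6, 0, 3]].
Congruent diagonalization of A (simultaneous row and column reduction) yields pivots 12, 0, 0.
So there are 1 positive, 2 zero pivots.

(1, 0)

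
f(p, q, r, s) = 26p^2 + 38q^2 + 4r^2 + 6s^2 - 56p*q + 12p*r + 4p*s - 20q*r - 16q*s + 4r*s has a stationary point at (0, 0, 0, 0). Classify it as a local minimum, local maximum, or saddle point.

The Hessian at the origin is H = [[52, -56, 12, 4], [-56, 76, -20, -16], [12, -20, 8, 4], [4, -16, 4, 12]].
Row-reducing H symmetrically gives the diagonal entries 52, 204/13, 104/51, 8/13.
So there are 4 positive pivots.
H is positive definite, so the origin is a strict local minimum.

local minimum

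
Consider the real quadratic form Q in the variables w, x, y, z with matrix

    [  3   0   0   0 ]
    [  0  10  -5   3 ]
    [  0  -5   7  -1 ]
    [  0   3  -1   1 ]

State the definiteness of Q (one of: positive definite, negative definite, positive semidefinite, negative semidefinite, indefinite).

An LDLᵀ factorisation of A has diagonal entries 3, 10, 9/2, 2/45.
So there are 4 positive pivots.
Hence Q is positive definite.

positive definite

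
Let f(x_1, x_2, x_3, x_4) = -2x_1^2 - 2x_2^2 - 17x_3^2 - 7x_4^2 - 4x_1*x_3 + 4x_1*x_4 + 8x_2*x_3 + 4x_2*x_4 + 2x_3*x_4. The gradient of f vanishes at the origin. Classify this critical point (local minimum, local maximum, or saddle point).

local maximum

The Hessian at the origin is H = [[-4, 0, -4, 4], [0, -4, 8, 4], [-4, 8, -34, 2], [4, 4, 2, -14]].
Row-reducing H symmetrically gives the diagonal entries -4, -4, -14, -24/7.
Counting signs: 4 negative.
H is negative definite, so the origin is a strict local maximum.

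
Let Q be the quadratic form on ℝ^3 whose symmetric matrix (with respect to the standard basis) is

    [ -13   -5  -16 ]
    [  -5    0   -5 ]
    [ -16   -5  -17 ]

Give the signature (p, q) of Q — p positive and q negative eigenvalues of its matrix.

Symmetric row and column elimination reduces A to a congruent diagonal form with pivots -13, 25/13, 2.
Counting signs: 2 positive, 1 negative.

(2, 1)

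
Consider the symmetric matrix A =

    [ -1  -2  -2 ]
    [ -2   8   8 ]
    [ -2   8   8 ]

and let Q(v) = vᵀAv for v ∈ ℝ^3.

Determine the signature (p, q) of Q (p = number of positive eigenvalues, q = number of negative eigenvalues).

(1, 1)

Applying the same elementary operations to the rows and columns of A produces a congruent diagonal matrix with entries -1, 12, 0.
That gives 1 positive, 1 negative, 1 zero pivots.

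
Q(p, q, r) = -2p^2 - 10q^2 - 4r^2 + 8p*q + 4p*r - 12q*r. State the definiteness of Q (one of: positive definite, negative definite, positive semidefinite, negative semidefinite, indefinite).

negative semidefinite

Write A = [[-2, 4, 2], [4, -10, -6], [2, -6, -4]].
Symmetric row and column elimination reduces A to a congruent diagonal form with pivots -2, -2, 0.
That gives 2 negative, 1 zero pivots.
Hence Q is negative semidefinite.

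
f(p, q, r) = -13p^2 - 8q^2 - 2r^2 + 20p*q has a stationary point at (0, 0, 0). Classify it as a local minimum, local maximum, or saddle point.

The Hessian at the origin is H = [[-26, 20, 0], [20, -16, 0], [0, 0, -4]].
Applying the same elementary operations to the rows and columns of H produces a congruent diagonal matrix with entries -26, -8/13, -4.
That gives 3 negative pivots.
H is negative definite, so the origin is a strict local maximum.

local maximum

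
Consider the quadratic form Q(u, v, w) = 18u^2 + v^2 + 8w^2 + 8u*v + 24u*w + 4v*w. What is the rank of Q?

3

The symmetric matrix is A = [[18, 4, 12], [4, 1, 2], [12, 2, 8]].
Symmetric row and column elimination reduces A to a congruent diagonal form with pivots 18, 1/9, -4.
That gives 2 positive, 1 negative pivots.
The rank is the number of nonzero pivots: 3.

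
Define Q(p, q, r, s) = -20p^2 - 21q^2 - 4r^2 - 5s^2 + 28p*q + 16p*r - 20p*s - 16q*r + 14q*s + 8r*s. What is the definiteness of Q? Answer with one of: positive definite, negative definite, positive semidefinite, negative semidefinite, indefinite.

negative semidefinite

The symmetric matrix is A = [[-20, 14, 8, -10], [14, -21, -8, 7], [8, -8, -4, 4], [-10, 7, 4, -5]].
Symmetric row and column elimination reduces A to a congruent diagonal form with pivots -20, -56/5, -2/7, 0.
Counting signs: 3 negative, 1 zero.
Hence Q is negative semidefinite.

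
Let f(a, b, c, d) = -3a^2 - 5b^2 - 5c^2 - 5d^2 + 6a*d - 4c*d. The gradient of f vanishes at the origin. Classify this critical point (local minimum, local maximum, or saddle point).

The Hessian at the origin is H = [[-6, 0, 0, 6], [0, -10, 0, 0], [0, 0, -10, -4], [6, 0, -4, -10]].
Row-reducing H symmetrically gives the diagonal entries -6, -10, -10, -12/5.
So there are 4 negative pivots.
H is negative definite, so the origin is a strict local maximum.

local maximum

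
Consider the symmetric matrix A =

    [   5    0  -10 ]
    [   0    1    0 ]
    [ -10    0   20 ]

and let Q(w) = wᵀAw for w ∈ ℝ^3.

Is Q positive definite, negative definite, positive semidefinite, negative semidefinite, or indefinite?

Congruent diagonalization of A (simultaneous row and column reduction) yields pivots 5, 1, 0.
Counting signs: 2 positive, 1 zero.
Hence Q is positive semidefinite.

positive semidefinite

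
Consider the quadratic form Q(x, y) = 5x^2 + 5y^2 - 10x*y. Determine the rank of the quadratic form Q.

1

The symmetric matrix is A = [[5, -5], [-5, 5]].
Row-reducing A symmetrically gives the diagonal entries 5, 0.
Counting signs: 1 positive, 1 zero.
The rank is the number of nonzero pivots: 1.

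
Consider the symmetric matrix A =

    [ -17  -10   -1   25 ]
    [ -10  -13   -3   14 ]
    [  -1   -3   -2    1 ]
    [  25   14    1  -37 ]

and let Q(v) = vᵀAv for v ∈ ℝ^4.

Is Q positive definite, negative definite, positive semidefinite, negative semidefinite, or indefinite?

negative definite

Congruent diagonalization of A (simultaneous row and column reduction) yields pivots -17, -121/17, -136/121, -2/17.
So there are 4 negative pivots.
Hence Q is negative definite.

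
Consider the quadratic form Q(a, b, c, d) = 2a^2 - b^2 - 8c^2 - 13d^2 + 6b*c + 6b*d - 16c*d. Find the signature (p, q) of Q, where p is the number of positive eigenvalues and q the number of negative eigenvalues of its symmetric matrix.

(2, 2)

The associated matrix is A = [[2, 0, 0, 0], [0, -1, 3, 3], [0, 3, -8, -8], [0, 3, -8, -13]].
Congruent diagonalization of A (simultaneous row and column reduction) yields pivots 2, -1, 1, -5.
That gives 2 positive, 2 negative pivots.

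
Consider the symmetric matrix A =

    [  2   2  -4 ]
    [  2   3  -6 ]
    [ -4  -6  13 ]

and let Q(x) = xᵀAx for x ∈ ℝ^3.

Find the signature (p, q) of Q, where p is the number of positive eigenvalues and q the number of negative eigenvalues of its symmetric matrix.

Applying the same elementary operations to the rows and columns of A produces a congruent diagonal matrix with entries 2, 1, 1.
So there are 3 positive pivots.

(3, 0)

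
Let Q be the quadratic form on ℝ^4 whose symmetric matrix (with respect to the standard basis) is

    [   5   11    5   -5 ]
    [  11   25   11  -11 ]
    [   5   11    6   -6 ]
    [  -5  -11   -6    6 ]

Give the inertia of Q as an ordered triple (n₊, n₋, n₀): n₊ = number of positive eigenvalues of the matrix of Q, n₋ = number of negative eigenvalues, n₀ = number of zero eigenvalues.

Symmetric row and column elimination reduces A to a congruent diagonal form with pivots 5, 4/5, 1, 0.
So there are 3 positive, 1 zero pivots.

(3, 0, 1)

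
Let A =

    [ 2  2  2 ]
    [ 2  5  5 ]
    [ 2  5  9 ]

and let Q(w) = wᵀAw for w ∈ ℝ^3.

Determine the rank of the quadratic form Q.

Row-reducing A symmetrically gives the diagonal entries 2, 3, 4.
Counting signs: 3 positive.
The rank is the number of nonzero pivots: 3.

3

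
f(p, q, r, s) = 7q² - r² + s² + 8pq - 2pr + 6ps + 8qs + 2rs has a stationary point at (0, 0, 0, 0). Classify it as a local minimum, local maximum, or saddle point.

saddle point

The Hessian at the origin is H = [[0, 8, -2, 6], [8, 14, 0, 8], [-2, 0, -2, 2], [6, 8, 2, 2]].
H is indefinite, so the origin is a saddle point.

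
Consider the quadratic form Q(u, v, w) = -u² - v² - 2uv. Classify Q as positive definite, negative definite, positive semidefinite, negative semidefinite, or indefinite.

The symmetric matrix is A = [[-1, -1, 0], [-1, -1, 0], [0, 0, 0]].
Congruent diagonalization of A (simultaneous row and column reduction) yields pivots -1, 0, 0.
Counting signs: 1 negative, 2 zero.
Hence Q is negative semidefinite.

negative semidefinite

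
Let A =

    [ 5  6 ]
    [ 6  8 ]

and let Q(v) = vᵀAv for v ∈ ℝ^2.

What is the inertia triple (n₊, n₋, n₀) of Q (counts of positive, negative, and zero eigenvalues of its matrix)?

(2, 0, 0)

Row-reducing A symmetrically gives the diagonal entries 5, 4/5.
Counting signs: 2 positive.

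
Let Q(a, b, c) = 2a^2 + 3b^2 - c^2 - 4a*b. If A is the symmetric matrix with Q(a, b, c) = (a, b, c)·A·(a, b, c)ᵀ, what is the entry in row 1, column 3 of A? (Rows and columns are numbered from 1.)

The coefficient of a·c in Q is 0. For a symmetric A this equals A[1,3] + A[3,1] = 2·A[1,3].
So A[1,3] = 0/2 = 0.

0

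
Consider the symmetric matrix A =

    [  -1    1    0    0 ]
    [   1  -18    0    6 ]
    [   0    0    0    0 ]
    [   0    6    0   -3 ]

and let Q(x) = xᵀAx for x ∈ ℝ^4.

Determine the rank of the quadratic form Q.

Symmetric row and column elimination reduces A to a congruent diagonal form with pivots -1, -17, 0, -15/17.
So there are 3 negative, 1 zero pivots.
The rank is the number of nonzero pivots: 3.

3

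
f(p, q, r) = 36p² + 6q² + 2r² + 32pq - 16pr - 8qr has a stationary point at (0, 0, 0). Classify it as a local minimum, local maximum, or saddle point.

The Hessian at the origin is H = [[72, 32, -16], [32, 12, -8], [-16, -8, 4]].
Symmetric row and column elimination reduces H to a congruent diagonal form with pivots 72, -20/9, 4/5.
Counting signs: 2 positive, 1 negative.
H is indefinite, so the origin is a saddle point.

saddle point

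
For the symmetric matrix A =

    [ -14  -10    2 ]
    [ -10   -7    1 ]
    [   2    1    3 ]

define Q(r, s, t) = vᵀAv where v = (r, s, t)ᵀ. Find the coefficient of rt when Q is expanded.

The coefficient of rt is A[1,3] + A[3,1] = 2·2 = 4.

4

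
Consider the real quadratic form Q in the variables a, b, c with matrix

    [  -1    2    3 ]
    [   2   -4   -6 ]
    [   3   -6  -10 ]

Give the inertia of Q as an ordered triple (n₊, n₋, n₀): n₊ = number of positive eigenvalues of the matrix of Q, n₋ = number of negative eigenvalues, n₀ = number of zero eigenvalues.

(0, 2, 1)

Congruent diagonalization of A (simultaneous row and column reduction) yields pivots -1, 0, -1.
Counting signs: 2 negative, 1 zero.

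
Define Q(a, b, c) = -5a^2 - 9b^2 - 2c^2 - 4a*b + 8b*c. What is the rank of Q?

3

The associated matrix is A = [[-5, -2, 0], [-2, -9, 4], [0, 4, -2]].
Row-reducing A symmetrically gives the diagonal entries -5, -41/5, -2/41.
Counting signs: 3 negative.
The rank is the number of nonzero pivots: 3.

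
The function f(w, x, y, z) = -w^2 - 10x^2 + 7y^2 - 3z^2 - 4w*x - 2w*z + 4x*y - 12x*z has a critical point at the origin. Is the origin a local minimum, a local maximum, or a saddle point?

The Hessian at the origin is H = [[-2, -4, 0, -2], [-4, -20, 4, -12], [0, 4, 14, 0], [-2, -12, 0, -6]].
Symmetric row and column elimination reduces H to a congruent diagonal form with pivots -2, -12, 46/3, 20/23.
Counting signs: 2 positive, 2 negative.
H is indefinite, so the origin is a saddle point.

saddle point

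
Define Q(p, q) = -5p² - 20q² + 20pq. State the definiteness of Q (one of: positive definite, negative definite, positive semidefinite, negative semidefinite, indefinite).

The symmetric matrix is A = [[-5, 10], [10, -20]].
Applying the same elementary operations to the rows and columns of A produces a congruent diagonal matrix with entries -5, 0.
So there are 1 negative, 1 zero pivots.
Hence Q is negative semidefinite.

negative semidefinite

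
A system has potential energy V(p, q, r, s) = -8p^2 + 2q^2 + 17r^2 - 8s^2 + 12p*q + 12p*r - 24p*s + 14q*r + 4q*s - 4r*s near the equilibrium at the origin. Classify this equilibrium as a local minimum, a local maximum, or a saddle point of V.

The Hessian at the origin is H = [[-16, 12, 12, -24], [12, 4, 14, 4], [12, 14, 34, -4], [-24, 4, -4, -16]].
Symmetric row and column elimination reduces H to a congruent diagonal form with pivots -16, 13, 30/13, 8/5.
So there are 3 positive, 1 negative pivots.
H is indefinite, so the origin is a saddle point.

saddle point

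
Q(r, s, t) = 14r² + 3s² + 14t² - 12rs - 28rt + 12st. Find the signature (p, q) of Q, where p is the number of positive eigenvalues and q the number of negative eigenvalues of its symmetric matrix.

(2, 0)

The associated matrix is A = [[14, -6, -14], [-6, 3, 6], [-14, 6, 14]].
Applying the same elementary operations to the rows and columns of A produces a congruent diagonal matrix with entries 14, 3/7, 0.
So there are 2 positive, 1 zero pivots.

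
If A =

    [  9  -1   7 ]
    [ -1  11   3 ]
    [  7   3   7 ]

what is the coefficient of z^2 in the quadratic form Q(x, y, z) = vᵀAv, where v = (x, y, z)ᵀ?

The coefficient of z^2 is the diagonal entry A[3,3] = 7.

7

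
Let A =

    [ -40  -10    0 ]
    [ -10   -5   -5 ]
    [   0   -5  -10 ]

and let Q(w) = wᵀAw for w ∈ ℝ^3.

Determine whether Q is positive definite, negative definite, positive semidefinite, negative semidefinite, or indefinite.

Row-reducing A symmetrically gives the diagonal entries -40, -5/2, 0.
So there are 2 negative, 1 zero pivots.
Hence Q is negative semidefinite.

negative semidefinite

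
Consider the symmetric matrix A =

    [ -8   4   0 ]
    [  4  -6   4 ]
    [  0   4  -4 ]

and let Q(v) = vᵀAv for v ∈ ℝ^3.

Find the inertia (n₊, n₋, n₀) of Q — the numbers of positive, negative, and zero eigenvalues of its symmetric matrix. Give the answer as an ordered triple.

Symmetric row and column elimination reduces A to a congruent diagonal form with pivots -8, -4, 0.
That gives 2 negative, 1 zero pivots.

(0, 2, 1)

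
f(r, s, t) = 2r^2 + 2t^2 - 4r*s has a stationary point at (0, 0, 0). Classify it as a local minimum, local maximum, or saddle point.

saddle point

The Hessian at the origin is H = [[4, -4, 0], [-4, 0, 0], [0, 0, 4]].
An LDLᵀ factorisation of H has diagonal entries 4, -4, 4.
So there are 2 positive, 1 negative pivots.
H is indefinite, so the origin is a saddle point.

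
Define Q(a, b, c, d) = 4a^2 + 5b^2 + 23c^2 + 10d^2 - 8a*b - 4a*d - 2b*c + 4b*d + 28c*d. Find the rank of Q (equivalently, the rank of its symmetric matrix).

The symmetric matrix is A = [[4, -4, 0, -2], [-4, 5, -1, 2], [0, -1, 23, 14], [-2, 2, 14, 10]].
Applying the same elementary operations to the rows and columns of A produces a congruent diagonal matrix with entries 4, 1, 22, 1/11.
That gives 4 positive pivots.
The rank is the number of nonzero pivots: 4.

4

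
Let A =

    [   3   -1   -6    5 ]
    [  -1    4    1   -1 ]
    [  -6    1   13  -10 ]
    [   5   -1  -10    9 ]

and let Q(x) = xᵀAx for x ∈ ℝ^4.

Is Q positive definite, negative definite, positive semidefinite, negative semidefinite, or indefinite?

Symmetric row and column elimination reduces A to a congruent diagonal form with pivots 3, 11/3, 8/11, 1/2.
That gives 4 positive pivots.
Hence Q is positive definite.

positive definite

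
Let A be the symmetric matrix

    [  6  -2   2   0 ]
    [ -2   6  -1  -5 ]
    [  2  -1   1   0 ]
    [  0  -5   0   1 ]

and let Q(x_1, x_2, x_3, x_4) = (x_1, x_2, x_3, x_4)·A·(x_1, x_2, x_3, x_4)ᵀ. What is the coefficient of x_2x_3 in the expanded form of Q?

The coefficient of x_2x_3 is A[2,3] + A[3,2] = 2·(-1) = -2.

-2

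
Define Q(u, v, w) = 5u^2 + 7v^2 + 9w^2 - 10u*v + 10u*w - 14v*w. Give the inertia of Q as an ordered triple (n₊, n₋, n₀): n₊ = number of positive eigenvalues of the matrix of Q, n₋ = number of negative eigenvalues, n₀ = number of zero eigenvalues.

Write A = [[5, -5, 5], [-5, 7, -7], [5, -7, 9]].
Congruent diagonalization of A (simultaneous row and column reduction) yields pivots 5, 2, 2.
Counting signs: 3 positive.

(3, 0, 0)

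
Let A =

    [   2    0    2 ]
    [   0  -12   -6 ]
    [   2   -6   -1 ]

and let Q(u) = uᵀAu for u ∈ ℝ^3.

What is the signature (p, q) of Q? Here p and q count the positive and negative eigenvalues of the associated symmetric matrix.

Congruent diagonalization of A (simultaneous row and column reduction) yields pivots 2, -12, 0.
So there are 1 positive, 1 negative, 1 zero pivots.

(1, 1)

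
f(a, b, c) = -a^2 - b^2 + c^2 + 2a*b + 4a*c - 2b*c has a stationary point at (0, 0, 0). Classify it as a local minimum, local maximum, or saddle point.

saddle point

The Hessian at the origin is H = [[-2, 2, 4], [2, -2, -2], [4, -2, 2]].
H is indefinite, so the origin is a saddle point.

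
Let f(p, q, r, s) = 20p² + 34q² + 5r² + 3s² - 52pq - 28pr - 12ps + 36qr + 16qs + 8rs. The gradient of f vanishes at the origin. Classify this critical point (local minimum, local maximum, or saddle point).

saddle point

The Hessian at the origin is H = [[40, -52, -28, -12], [-52, 68, 36, 16], [-28, 36, 10, 8], [-12, 16, 8, 6]].
Congruent diagonalization of H (simultaneous row and column reduction) yields pivots 40, 2/5, -10, 2.
That gives 3 positive, 1 negative pivots.
H is indefinite, so the origin is a saddle point.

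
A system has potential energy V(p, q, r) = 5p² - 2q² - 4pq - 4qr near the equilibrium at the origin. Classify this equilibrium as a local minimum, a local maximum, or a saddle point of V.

saddle point

The Hessian at the origin is H = [[10, -4, 0], [-4, -4, -4], [0, -4, 0]].
An LDLᵀ factorisation of H has diagonal entries 10, -28/5, 20/7.
So there are 2 positive, 1 negative pivots.
H is indefinite, so the origin is a saddle point.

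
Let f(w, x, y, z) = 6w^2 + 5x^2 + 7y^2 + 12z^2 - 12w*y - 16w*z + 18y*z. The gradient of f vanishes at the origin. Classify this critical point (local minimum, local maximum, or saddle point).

local minimum

The Hessian at the origin is H = [[12, 0, -12, -16], [0, 10, 0, 0], [-12, 0, 14, 18], [-16, 0, 18, 24]].
Symmetric row and column elimination reduces H to a congruent diagonal form with pivots 12, 10, 2, 2/3.
Counting signs: 4 positive.
H is positive definite, so the origin is a strict local minimum.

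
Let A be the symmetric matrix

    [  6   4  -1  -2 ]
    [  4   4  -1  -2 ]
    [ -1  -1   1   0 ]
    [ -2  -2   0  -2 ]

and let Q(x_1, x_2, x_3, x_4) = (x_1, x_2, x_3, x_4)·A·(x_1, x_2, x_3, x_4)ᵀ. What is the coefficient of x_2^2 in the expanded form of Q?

The coefficient of x_2^2 is the diagonal entry A[2,2] = 4.

4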